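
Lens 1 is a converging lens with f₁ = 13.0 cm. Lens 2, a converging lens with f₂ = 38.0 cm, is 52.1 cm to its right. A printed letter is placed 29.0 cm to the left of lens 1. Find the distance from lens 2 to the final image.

115 cm

Lens 1: 1/d_i1 = 1/f₁ − 1/d_o1 = 1/(13.0) − 1/(29.0) = 0.04244, so d_i1 = 23.56 cm.
The intermediate image is 23.56 cm to the right of lens 1, which is 52.1 − (23.56) = 28.54 cm to the left of lens 2, so d_o2 = +28.54 cm.
Lens 2: 1/d_i2 = 1/f₂ − 1/d_o2 = 1/(38.0) − 1/(28.54) = -0.008723, so d_i2 = -115 cm.
The final image is virtual, 115 cm to the left of lens 2 (overall magnification ≈ -3.3).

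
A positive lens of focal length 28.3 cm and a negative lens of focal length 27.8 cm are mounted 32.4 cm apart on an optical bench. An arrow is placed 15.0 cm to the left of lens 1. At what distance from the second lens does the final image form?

Lens 1: 1/d_i1 = 1/f₁ − 1/d_o1 = 1/(28.3) − 1/(15.0) = -0.03133, so d_i1 = -31.92 cm.
The intermediate image is 31.92 cm to the left of lens 1 (virtual), which is 32.4 − (-31.92) = 64.32 cm to the left of lens 2, so d_o2 = +64.32 cm.
Lens 2 is diverging, so f₂ = −27.8 cm.
Lens 2: 1/d_i2 = 1/f₂ − 1/d_o2 = 1/(-27.8) − 1/(64.32) = -0.05152, so d_i2 = -19.4 cm.
The final image is virtual, 19.4 cm to the left of lens 2 (overall magnification ≈ 0.64).

19.4 cm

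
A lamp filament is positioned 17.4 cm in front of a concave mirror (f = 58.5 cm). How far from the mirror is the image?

24.8 cm

Mirror equation: 1/v = 1/f − 1/u = 1/(58.50) − 1/(17.4) = 0.01709 − 0.05747 = -0.04038, so v = -24.8 cm.
The image is virtual, upright and enlarged, behind the mirror.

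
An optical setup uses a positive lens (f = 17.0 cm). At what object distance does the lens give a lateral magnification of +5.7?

14.0 cm

m = −d_i/d_o ⇒ d_i = −m·d_o.
1/f = 1/d_o + 1/d_i = 1/d_o − 1/(m·d_o) = (1 − 1/m)/d_o, so d_o = f(1 − 1/m) = (17.00)(1 − 1/(+5.7)) = 14.0 cm.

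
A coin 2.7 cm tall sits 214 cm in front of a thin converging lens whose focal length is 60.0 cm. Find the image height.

1/d_i = 1/f − 1/d_o = 1/(60.00) − 1/(214) = 0.01199, so d_i = 83.38 cm.
m = −d_i/d_o = -0.3896.
|h_i| = |m|·h_o = 0.3896 × 2.7 = 1.05 cm. The image is real, inverted and reduced, on the far side of the lens.

1.05 cm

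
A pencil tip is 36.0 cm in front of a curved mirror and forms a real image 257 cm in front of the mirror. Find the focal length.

Real image ⇒ d_i = +257 cm.
1/f = 1/d_o + 1/d_i = 1/(36.0) + 1/(257) = 0.03167, so f = 31.6 cm.
Since f is positive, the curved mirror is concave.

f = 31.6 cm (concave)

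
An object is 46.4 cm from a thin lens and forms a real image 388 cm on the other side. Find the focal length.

f = 41.4 cm (converging)

Real image ⇒ d_i = +388 cm.
1/f = 1/d_o + 1/d_i = 1/(46.4) + 1/(388) = 0.02413, so f = 41.4 cm.
Since f is positive, the thin lens is converging.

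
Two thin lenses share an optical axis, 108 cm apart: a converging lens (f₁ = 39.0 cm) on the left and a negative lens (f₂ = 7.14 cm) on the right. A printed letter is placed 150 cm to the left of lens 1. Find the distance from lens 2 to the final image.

Lens 1: 1/d_i1 = 1/f₁ − 1/d_o1 = 1/(39.0) − 1/(150) = 0.01897, so d_i1 = 52.70 cm.
The intermediate image is 52.70 cm to the right of lens 1, which is 108 − (52.70) = 55.30 cm to the left of lens 2, so d_o2 = +55.30 cm.
Lens 2 is diverging, so f₂ = −7.14 cm.
Lens 2: 1/d_i2 = 1/f₂ − 1/d_o2 = 1/(-7.14) − 1/(55.30) = -0.1581, so d_i2 = -6.32 cm.
The final image is virtual, 6.32 cm to the left of lens 2 (overall magnification ≈ -0.040).

6.32 cm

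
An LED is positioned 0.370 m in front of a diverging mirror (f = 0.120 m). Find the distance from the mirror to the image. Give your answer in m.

0.0906 m

For a diverging mirror, f = -0.120 m.
Mirror equation: 1/q = 1/f − 1/p = 1/(-0.1200) − 1/(0.370) = -8.333 − 2.703 = -11.04, so q = -0.0906 m.
The image is virtual, upright and reduced, behind the mirror.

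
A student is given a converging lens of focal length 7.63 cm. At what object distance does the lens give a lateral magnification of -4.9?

9.19 cm

m = −d_i/d_o ⇒ d_i = −m·d_o.
1/f = 1/d_o + 1/d_i = 1/d_o − 1/(m·d_o) = (1 − 1/m)/d_o, so d_o = f(1 − 1/m) = (7.630)(1 − 1/(-4.9)) = 9.19 cm.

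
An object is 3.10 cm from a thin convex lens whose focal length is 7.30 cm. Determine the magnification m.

m = +1.74

1/d_i = 1/f − 1/d_o = 1/(7.300) − 1/(3.10) = -0.1856, so d_i = -5.388 cm.
m = −d_i/d_o = −(-5.388)/(3.10) = +1.74.
The image is virtual, upright and enlarged, on the same side as the object.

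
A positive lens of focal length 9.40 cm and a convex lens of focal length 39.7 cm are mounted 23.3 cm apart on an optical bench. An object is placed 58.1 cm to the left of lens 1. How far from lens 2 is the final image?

17.4 cm

Lens 1: 1/d_i1 = 1/f₁ − 1/d_o1 = 1/(9.40) − 1/(58.1) = 0.08917, so d_i1 = 11.21 cm.
The intermediate image is 11.21 cm to the right of lens 1, which is 23.3 − (11.21) = 12.09 cm to the left of lens 2, so d_o2 = +12.09 cm.
Lens 2: 1/d_i2 = 1/f₂ − 1/d_o2 = 1/(39.7) − 1/(12.09) = -0.05752, so d_i2 = -17.4 cm.
The final image is virtual, 17.4 cm to the left of lens 2 (overall magnification ≈ -0.28).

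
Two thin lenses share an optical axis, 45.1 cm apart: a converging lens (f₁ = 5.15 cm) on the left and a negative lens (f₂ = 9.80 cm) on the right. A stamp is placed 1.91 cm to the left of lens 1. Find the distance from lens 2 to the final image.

Lens 1: 1/d_i1 = 1/f₁ − 1/d_o1 = 1/(5.15) − 1/(1.91) = -0.3294, so d_i1 = -3.036 cm.
The intermediate image is 3.036 cm to the left of lens 1 (virtual), which is 45.1 − (-3.036) = 48.14 cm to the left of lens 2, so d_o2 = +48.14 cm.
Lens 2 is diverging, so f₂ = −9.80 cm.
Lens 2: 1/d_i2 = 1/f₂ − 1/d_o2 = 1/(-9.80) − 1/(48.14) = -0.1228, so d_i2 = -8.14 cm.
The final image is virtual, 8.14 cm to the left of lens 2 (overall magnification ≈ 0.27).

8.14 cm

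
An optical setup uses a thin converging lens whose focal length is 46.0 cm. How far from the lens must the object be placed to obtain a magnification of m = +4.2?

m = −d_i/d_o ⇒ d_i = −m·d_o.
1/f = 1/d_o + 1/d_i = 1/d_o − 1/(m·d_o) = (1 − 1/m)/d_o, so d_o = f(1 − 1/m) = (46.00)(1 − 1/(+4.2)) = 35.0 cm.

35.0 cm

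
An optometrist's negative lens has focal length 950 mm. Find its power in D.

For a negative lens, f = −950 mm.
f = -95.0 cm = -0.950 m.
P = 1/f = 1/(-0.950 m) = -1.05 D.

P = -1.05 D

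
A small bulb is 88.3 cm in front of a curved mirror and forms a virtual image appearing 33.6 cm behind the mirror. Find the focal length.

Virtual image ⇒ d_i = −33.6 cm.
1/f = 1/d_o + 1/d_i = 1/(88.3) + 1/(-33.6) = -0.01844, so f = -54.2 cm.
Since f is negative, the curved mirror is convex.

f = -54.2 cm (convex)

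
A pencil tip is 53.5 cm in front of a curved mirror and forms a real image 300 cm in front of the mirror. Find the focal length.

f = 45.4 cm (concave)

Real image ⇒ d_i = +300 cm.
1/f = 1/d_o + 1/d_i = 1/(53.5) + 1/(300) = 0.02202, so f = 45.4 cm.
Since f is positive, the curved mirror is concave.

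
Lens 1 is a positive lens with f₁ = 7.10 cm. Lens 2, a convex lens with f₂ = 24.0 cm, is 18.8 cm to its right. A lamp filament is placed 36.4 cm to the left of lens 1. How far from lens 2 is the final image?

Lens 1: 1/d_i1 = 1/f₁ − 1/d_o1 = 1/(7.10) − 1/(36.4) = 0.1134, so d_i1 = 8.820 cm.
The intermediate image is 8.820 cm to the right of lens 1, which is 18.8 − (8.820) = 9.980 cm to the left of lens 2, so d_o2 = +9.980 cm.
Lens 2: 1/d_i2 = 1/f₂ − 1/d_o2 = 1/(24.0) − 1/(9.980) = -0.05853, so d_i2 = -17.1 cm.
The final image is virtual, 17.1 cm to the left of lens 2 (overall magnification ≈ -0.41).

17.1 cm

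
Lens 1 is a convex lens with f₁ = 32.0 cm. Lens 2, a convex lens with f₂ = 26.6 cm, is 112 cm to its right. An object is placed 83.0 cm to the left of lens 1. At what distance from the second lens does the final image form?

47.8 cm

Lens 1: 1/d_i1 = 1/f₁ − 1/d_o1 = 1/(32.0) − 1/(83.0) = 0.01920, so d_i1 = 52.08 cm.
The intermediate image is 52.08 cm to the right of lens 1, which is 112 − (52.08) = 59.92 cm to the left of lens 2, so d_o2 = +59.92 cm.
Lens 2: 1/d_i2 = 1/f₂ − 1/d_o2 = 1/(26.6) − 1/(59.92) = 0.02091, so d_i2 = 47.8 cm.
The final image is real, 47.8 cm to the right of lens 2 (overall magnification ≈ 0.50).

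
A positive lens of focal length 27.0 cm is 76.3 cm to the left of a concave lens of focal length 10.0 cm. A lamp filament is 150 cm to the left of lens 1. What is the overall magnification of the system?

Lens 1: 1/d_i1 = 1/(27.0) − 1/(150) = 0.03037, so d_i1 = 32.93 cm; m₁ = −d_i1/d_o1 = -0.2195.
d_o2 = 76.3 − (32.93) = 43.37 cm.
f₂ = −10.0 cm (diverging).
Lens 2: 1/d_i2 = 1/(-10.0) − 1/(43.37) = -0.1231, so d_i2 = -8.126 cm; m₂ = −d_i2/d_o2 = +0.1874.
m = m₁·m₂ = (-0.2195)(+0.1874) = -0.0411.

m = -0.0411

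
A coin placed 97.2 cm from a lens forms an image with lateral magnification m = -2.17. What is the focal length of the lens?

f = 66.5 cm (converging)

m = −d_i/d_o ⇒ d_i = −m·d_o = −(-2.17)·(97.2) = 210.9 cm.
1/f = 1/d_o + 1/d_i = 1/(97.2) + 1/(210.9) = 0.01503, so f = 66.5 cm.
Since f is positive, the lens is converging.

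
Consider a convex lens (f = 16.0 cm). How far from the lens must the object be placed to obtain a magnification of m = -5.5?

m = −d_i/d_o ⇒ d_i = −m·d_o.
1/f = 1/d_o + 1/d_i = 1/d_o − 1/(m·d_o) = (1 − 1/m)/d_o, so d_o = f(1 − 1/m) = (16.00)(1 − 1/(-5.5)) = 18.9 cm.

18.9 cm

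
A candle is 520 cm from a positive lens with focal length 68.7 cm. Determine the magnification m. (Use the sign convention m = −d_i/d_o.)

1/d_i = 1/f − 1/d_o = 1/(68.70) − 1/(520) = 0.01263, so d_i = 79.16 cm.
m = −d_i/d_o = −(79.16)/(520) = -0.152.
The image is real, inverted and reduced, on the far side of the lens.

m = -0.152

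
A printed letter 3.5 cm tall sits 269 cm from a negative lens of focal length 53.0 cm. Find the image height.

0.576 cm

For a negative lens, f = -53.0 cm.
1/d_i = 1/f − 1/d_o = 1/(-53.00) − 1/(269) = -0.02259, so d_i = -44.28 cm.
m = −d_i/d_o = +0.1646.
|h_i| = |m|·h_o = 0.1646 × 3.5 = 0.576 cm. The image is virtual, upright and reduced, on the same side as the object.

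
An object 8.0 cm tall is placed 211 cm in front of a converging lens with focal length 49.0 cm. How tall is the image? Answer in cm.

2.42 cm

1/d_i = 1/f − 1/d_o = 1/(49.00) − 1/(211) = 0.01567, so d_i = 63.82 cm.
m = −d_i/d_o = -0.3025.
|h_i| = |m|·h_o = 0.3025 × 8.0 = 2.42 cm. The image is real, inverted and reduced, on the far side of the lens.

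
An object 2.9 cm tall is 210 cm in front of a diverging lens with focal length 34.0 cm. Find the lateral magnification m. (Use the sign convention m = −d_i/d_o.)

m = +0.139

For a diverging lens, f = -34.0 cm.
1/d_i = 1/f − 1/d_o = 1/(-34.00) − 1/(210) = -0.03417, so d_i = -29.26 cm.
m = −d_i/d_o = −(-29.26)/(210) = +0.139.
The image is virtual, upright and reduced, on the same side as the object.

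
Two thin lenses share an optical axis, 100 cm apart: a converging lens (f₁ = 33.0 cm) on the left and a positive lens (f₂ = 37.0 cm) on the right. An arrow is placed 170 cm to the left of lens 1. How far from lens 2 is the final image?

Lens 1: 1/d_i1 = 1/f₁ − 1/d_o1 = 1/(33.0) − 1/(170) = 0.02442, so d_i1 = 40.95 cm.
The intermediate image is 40.95 cm to the right of lens 1, which is 100 − (40.95) = 59.05 cm to the left of lens 2, so d_o2 = +59.05 cm.
Lens 2: 1/d_i2 = 1/f₂ − 1/d_o2 = 1/(37.0) − 1/(59.05) = 0.01009, so d_i2 = 99.1 cm.
The final image is real, 99.1 cm to the right of lens 2 (overall magnification ≈ 0.40).

99.1 cm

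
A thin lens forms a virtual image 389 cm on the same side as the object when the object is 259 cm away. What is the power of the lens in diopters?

P = +0.129 D

Virtual image ⇒ d_i = −389 cm.
1/f = 1/d_o + 1/d_i = 1/(259) + 1/(-389) = 0.001290 cm⁻¹.
f = 775.0 cm = 7.750 m, so P = 1/f = +0.129 D.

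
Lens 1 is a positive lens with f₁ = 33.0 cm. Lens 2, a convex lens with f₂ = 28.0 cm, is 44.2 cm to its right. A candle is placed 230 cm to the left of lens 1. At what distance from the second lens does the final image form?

7.11 cm

Lens 1: 1/d_i1 = 1/f₁ − 1/d_o1 = 1/(33.0) − 1/(230) = 0.02596, so d_i1 = 38.53 cm.
The intermediate image is 38.53 cm to the right of lens 1, which is 44.2 − (38.53) = 5.670 cm to the left of lens 2, so d_o2 = +5.670 cm.
Lens 2: 1/d_i2 = 1/f₂ − 1/d_o2 = 1/(28.0) − 1/(5.670) = -0.1407, so d_i2 = -7.11 cm.
The final image is virtual, 7.11 cm to the left of lens 2 (overall magnification ≈ -0.21).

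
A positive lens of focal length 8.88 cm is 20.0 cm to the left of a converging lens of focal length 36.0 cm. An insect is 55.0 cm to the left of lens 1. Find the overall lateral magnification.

m = -0.261

Lens 1: 1/d_i1 = 1/(8.88) − 1/(55.0) = 0.09443, so d_i1 = 10.59 cm; m₁ = −d_i1/d_o1 = -0.1925.
d_o2 = 20.0 − (10.59) = 9.410 cm.
Lens 2: 1/d_i2 = 1/(36.0) − 1/(9.410) = -0.07849, so d_i2 = -12.74 cm; m₂ = −d_i2/d_o2 = +1.354.
m = m₁·m₂ = (-0.1925)(+1.354) = -0.261.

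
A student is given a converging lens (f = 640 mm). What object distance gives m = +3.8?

472 mm

m = −d_i/d_o ⇒ d_i = −m·d_o.
1/f = 1/d_o + 1/d_i = 1/d_o − 1/(m·d_o) = (1 − 1/m)/d_o, so d_o = f(1 − 1/m) = (640.0)(1 − 1/(+3.8)) = 472 mm.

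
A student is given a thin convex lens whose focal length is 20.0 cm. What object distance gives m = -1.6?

32.5 cm

m = −d_i/d_o ⇒ d_i = −m·d_o.
1/f = 1/d_o + 1/d_i = 1/d_o − 1/(m·d_o) = (1 − 1/m)/d_o, so d_o = f(1 − 1/m) = (20.00)(1 − 1/(-1.6)) = 32.5 cm.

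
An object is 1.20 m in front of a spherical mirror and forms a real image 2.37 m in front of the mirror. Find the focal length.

f = 0.797 m (concave)

Real image ⇒ d_i = +2.37 m.
1/f = 1/d_o + 1/d_i = 1/(1.20) + 1/(2.37) = 1.255, so f = 0.797 m.
Since f is positive, the spherical mirror is concave.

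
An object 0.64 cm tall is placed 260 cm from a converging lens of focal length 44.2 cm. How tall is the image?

0.131 cm

1/d_i = 1/f − 1/d_o = 1/(44.20) − 1/(260) = 0.01878, so d_i = 53.25 cm.
m = −d_i/d_o = -0.2048.
|h_i| = |m|·h_o = 0.2048 × 0.64 = 0.131 cm. The image is real, inverted and reduced, on the far side of the lens.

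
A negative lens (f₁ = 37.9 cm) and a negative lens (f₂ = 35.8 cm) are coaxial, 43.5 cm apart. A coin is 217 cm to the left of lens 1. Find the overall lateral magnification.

f₁ = −37.9 cm (diverging).
Lens 1: 1/d_i1 = 1/(-37.9) − 1/(217) = -0.03099, so d_i1 = -32.26 cm; m₁ = −d_i1/d_o1 = +0.1487.
d_o2 = 43.5 − (-32.26) = 75.76 cm.
f₂ = −35.8 cm (diverging).
Lens 2: 1/d_i2 = 1/(-35.8) − 1/(75.76) = -0.04113, so d_i2 = -24.31 cm; m₂ = −d_i2/d_o2 = +0.3209.
m = m₁·m₂ = (+0.1487)(+0.3209) = +0.0477.

m = +0.0477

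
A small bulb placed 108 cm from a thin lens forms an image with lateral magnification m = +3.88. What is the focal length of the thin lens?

m = −d_i/d_o ⇒ d_i = −m·d_o = −(+3.88)·(108) = -419.0 cm.
1/f = 1/d_o + 1/d_i = 1/(108) + 1/(-419.0) = 0.006873, so f = 146 cm.
Since f is positive, the thin lens is converging.

f = 146 cm (converging)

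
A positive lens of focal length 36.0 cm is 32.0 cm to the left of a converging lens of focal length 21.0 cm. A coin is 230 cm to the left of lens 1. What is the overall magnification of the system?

m = -0.123

Lens 1: 1/d_i1 = 1/(36.0) − 1/(230) = 0.02343, so d_i1 = 42.68 cm; m₁ = −d_i1/d_o1 = -0.1856.
d_o2 = 32.0 − (42.68) = -10.68 cm (virtual object).
Lens 2: 1/d_i2 = 1/(21.0) − 1/(-10.68) = 0.1413, so d_i2 = 7.080 cm; m₂ = −d_i2/d_o2 = +0.6629.
m = m₁·m₂ = (-0.1856)(+0.6629) = -0.123.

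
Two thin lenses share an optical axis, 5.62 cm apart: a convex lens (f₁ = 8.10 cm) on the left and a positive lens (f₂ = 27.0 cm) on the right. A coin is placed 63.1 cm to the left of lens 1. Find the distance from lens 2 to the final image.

3.23 cm

Lens 1: 1/d_i1 = 1/f₁ − 1/d_o1 = 1/(8.10) − 1/(63.1) = 0.1076, so d_i1 = 9.293 cm.
The intermediate image is 9.293 cm to the right of lens 1, which lies 3.673 cm to the right of lens 2 — a virtual object — so d_o2 = −3.673 cm.
Lens 2: 1/d_i2 = 1/f₂ − 1/d_o2 = 1/(27.0) − 1/(-3.673) = 0.3093, so d_i2 = 3.23 cm.
The final image is real, 3.23 cm to the right of lens 2 (overall magnification ≈ -0.13).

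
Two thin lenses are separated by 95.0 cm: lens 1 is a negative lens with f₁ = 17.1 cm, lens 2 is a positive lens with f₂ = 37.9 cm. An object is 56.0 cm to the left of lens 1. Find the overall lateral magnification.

f₁ = −17.1 cm (diverging).
Lens 1: 1/d_i1 = 1/(-17.1) − 1/(56.0) = -0.07634, so d_i1 = -13.10 cm; m₁ = −d_i1/d_o1 = +0.2339.
d_o2 = 95.0 − (-13.10) = 108.1 cm.
Lens 2: 1/d_i2 = 1/(37.9) − 1/(108.1) = 0.01713, so d_i2 = 58.36 cm; m₂ = −d_i2/d_o2 = -0.5399.
m = m₁·m₂ = (+0.2339)(-0.5399) = -0.126.

m = -0.126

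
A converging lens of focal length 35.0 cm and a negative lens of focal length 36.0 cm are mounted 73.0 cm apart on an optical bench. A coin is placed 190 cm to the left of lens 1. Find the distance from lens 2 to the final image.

Lens 1: 1/d_i1 = 1/f₁ − 1/d_o1 = 1/(35.0) − 1/(190) = 0.02331, so d_i1 = 42.90 cm.
The intermediate image is 42.90 cm to the right of lens 1, which is 73.0 − (42.90) = 30.10 cm to the left of lens 2, so d_o2 = +30.10 cm.
Lens 2 is diverging, so f₂ = −36.0 cm.
Lens 2: 1/d_i2 = 1/f₂ − 1/d_o2 = 1/(-36.0) − 1/(30.10) = -0.06100, so d_i2 = -16.4 cm.
The final image is virtual, 16.4 cm to the left of lens 2 (overall magnification ≈ -0.12).

16.4 cm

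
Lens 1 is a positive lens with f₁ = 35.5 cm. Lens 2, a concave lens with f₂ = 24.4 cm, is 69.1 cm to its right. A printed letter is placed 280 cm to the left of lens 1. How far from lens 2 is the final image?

13.1 cm

Lens 1: 1/d_i1 = 1/f₁ − 1/d_o1 = 1/(35.5) − 1/(280) = 0.02460, so d_i1 = 40.65 cm.
The intermediate image is 40.65 cm to the right of lens 1, which is 69.1 − (40.65) = 28.45 cm to the left of lens 2, so d_o2 = +28.45 cm.
Lens 2 is diverging, so f₂ = −24.4 cm.
Lens 2: 1/d_i2 = 1/f₂ − 1/d_o2 = 1/(-24.4) − 1/(28.45) = -0.07613, so d_i2 = -13.1 cm.
The final image is virtual, 13.1 cm to the left of lens 2 (overall magnification ≈ -0.067).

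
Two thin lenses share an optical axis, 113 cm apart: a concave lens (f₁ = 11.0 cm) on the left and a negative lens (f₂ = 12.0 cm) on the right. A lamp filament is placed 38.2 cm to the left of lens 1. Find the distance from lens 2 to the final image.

10.9 cm

Lens 1 is diverging, so f₁ = −11.0 cm.
Lens 1: 1/d_i1 = 1/f₁ − 1/d_o1 = 1/(-11.0) − 1/(38.2) = -0.1171, so d_i1 = -8.541 cm.
The intermediate image is 8.541 cm to the left of lens 1 (virtual), which is 113 − (-8.541) = 121.5 cm to the left of lens 2, so d_o2 = +121.5 cm.
Lens 2 is diverging, so f₂ = −12.0 cm.
Lens 2: 1/d_i2 = 1/f₂ − 1/d_o2 = 1/(-12.0) − 1/(121.5) = -0.09156, so d_i2 = -10.9 cm.
The final image is virtual, 10.9 cm to the left of lens 2 (overall magnification ≈ 0.020).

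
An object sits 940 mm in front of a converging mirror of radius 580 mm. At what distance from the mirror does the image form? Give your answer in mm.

f = R/2 = 580/2 = 290.0 mm.
Mirror equation: 1/d_i = 1/f − 1/d_o = 1/(290.0) − 1/(940) = 0.003448 − 0.001064 = 0.002384, so d_i = 419 mm.
The image is real, inverted and reduced, in front of the mirror.

419 mm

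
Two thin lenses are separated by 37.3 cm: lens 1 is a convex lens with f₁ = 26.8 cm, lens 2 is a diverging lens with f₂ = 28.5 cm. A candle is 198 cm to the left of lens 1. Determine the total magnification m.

m = -0.128

Lens 1: 1/d_i1 = 1/(26.8) − 1/(198) = 0.03226, so d_i1 = 31.00 cm; m₁ = −d_i1/d_o1 = -0.1566.
d_o2 = 37.3 − (31.00) = 6.300 cm.
f₂ = −28.5 cm (diverging).
Lens 2: 1/d_i2 = 1/(-28.5) − 1/(6.300) = -0.1938, so d_i2 = -5.159 cm; m₂ = −d_i2/d_o2 = +0.8190.
m = m₁·m₂ = (-0.1566)(+0.8190) = -0.128.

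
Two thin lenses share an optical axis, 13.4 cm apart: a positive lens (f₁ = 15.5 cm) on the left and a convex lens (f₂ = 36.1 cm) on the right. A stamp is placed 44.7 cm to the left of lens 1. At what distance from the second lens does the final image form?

Lens 1: 1/d_i1 = 1/f₁ − 1/d_o1 = 1/(15.5) − 1/(44.7) = 0.04214, so d_i1 = 23.73 cm.
The intermediate image is 23.73 cm to the right of lens 1, which lies 10.33 cm to the right of lens 2 — a virtual object — so d_o2 = −10.33 cm.
Lens 2: 1/d_i2 = 1/f₂ − 1/d_o2 = 1/(36.1) − 1/(-10.33) = 0.1245, so d_i2 = 8.03 cm.
The final image is real, 8.03 cm to the right of lens 2 (overall magnification ≈ -0.41).

8.03 cm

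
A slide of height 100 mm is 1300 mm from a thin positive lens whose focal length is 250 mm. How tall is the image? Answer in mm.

1/d_i = 1/f − 1/d_o = 1/(250.0) − 1/(1300) = 0.003231, so d_i = 309.5 mm.
m = −d_i/d_o = -0.2381.
|h_i| = |m|·h_o = 0.2381 × 100 = 23.8 mm. The image is real, inverted and reduced, on the far side of the lens.

23.8 mm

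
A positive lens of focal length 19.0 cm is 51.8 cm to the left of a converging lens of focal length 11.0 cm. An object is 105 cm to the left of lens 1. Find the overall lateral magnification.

Lens 1: 1/d_i1 = 1/(19.0) − 1/(105) = 0.04311, so d_i1 = 23.20 cm; m₁ = −d_i1/d_o1 = -0.2210.
d_o2 = 51.8 − (23.20) = 28.60 cm.
Lens 2: 1/d_i2 = 1/(11.0) − 1/(28.60) = 0.05594, so d_i2 = 17.88 cm; m₂ = −d_i2/d_o2 = -0.6250.
m = m₁·m₂ = (-0.2210)(-0.6250) = +0.138.

m = +0.138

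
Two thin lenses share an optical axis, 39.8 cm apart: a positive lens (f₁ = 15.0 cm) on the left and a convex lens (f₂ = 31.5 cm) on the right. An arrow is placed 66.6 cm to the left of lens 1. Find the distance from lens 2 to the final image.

Lens 1: 1/d_i1 = 1/f₁ − 1/d_o1 = 1/(15.0) − 1/(66.6) = 0.05165, so d_i1 = 19.36 cm.
The intermediate image is 19.36 cm to the right of lens 1, which is 39.8 − (19.36) = 20.44 cm to the left of lens 2, so d_o2 = +20.44 cm.
Lens 2: 1/d_i2 = 1/f₂ − 1/d_o2 = 1/(31.5) − 1/(20.44) = -0.01718, so d_i2 = -58.2 cm.
The final image is virtual, 58.2 cm to the left of lens 2 (overall magnification ≈ -0.83).

58.2 cm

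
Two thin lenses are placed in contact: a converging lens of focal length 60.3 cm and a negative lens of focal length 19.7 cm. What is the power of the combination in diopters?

P₁ = 1/f₁ = 1/(0.603 m) = +1.658 D; P₂ = 1/f₂ = 1/(-0.197 m) = -5.076 D.
For thin lenses in contact, P = P₁ + P₂ = (+1.658) + (-5.076) = -3.42 D.

P = -3.42 D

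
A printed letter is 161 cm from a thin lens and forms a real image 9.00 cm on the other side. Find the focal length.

Real image ⇒ d_i = +9.00 cm.
1/f = 1/d_o + 1/d_i = 1/(161) + 1/(9.00) = 0.1173, so f = 8.52 cm.
Since f is positive, the thin lens is converging.

f = 8.52 cm (converging)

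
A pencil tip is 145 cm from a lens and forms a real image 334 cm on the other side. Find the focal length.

Real image ⇒ d_i = +334 cm.
1/f = 1/d_o + 1/d_i = 1/(145) + 1/(334) = 0.009891, so f = 101 cm.
Since f is positive, the lens is converging.

f = 101 cm (converging)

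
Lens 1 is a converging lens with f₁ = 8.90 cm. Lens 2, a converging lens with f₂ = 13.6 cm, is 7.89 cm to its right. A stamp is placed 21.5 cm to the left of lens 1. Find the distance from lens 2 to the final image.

4.75 cm

Lens 1: 1/d_i1 = 1/f₁ − 1/d_o1 = 1/(8.90) − 1/(21.5) = 0.06585, so d_i1 = 15.19 cm.
The intermediate image is 15.19 cm to the right of lens 1, which lies 7.300 cm to the right of lens 2 — a virtual object — so d_o2 = −7.300 cm.
Lens 2: 1/d_i2 = 1/f₂ − 1/d_o2 = 1/(13.6) − 1/(-7.300) = 0.2105, so d_i2 = 4.75 cm.
The final image is real, 4.75 cm to the right of lens 2 (overall magnification ≈ -0.46).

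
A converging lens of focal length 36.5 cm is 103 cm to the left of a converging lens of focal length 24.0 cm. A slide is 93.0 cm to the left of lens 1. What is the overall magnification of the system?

m = +0.819

Lens 1: 1/d_i1 = 1/(36.5) − 1/(93.0) = 0.01664, so d_i1 = 60.08 cm; m₁ = −d_i1/d_o1 = -0.6460.
d_o2 = 103 − (60.08) = 42.92 cm.
Lens 2: 1/d_i2 = 1/(24.0) − 1/(42.92) = 0.01837, so d_i2 = 54.44 cm; m₂ = −d_i2/d_o2 = -1.268.
m = m₁·m₂ = (-0.6460)(-1.268) = +0.819.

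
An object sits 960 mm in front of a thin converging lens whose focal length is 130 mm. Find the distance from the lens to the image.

Thin-lens equation: 1/q = 1/f − 1/p = 1/(130.0) − 1/(960) = 0.007692 − 0.001042 = 0.006651, so q = 150 mm.
The image is real, inverted and reduced, on the far side of the lens.

150 mm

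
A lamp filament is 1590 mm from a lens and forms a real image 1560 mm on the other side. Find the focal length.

f = 787 mm (converging)

Real image ⇒ d_i = +1560 mm.
1/f = 1/d_o + 1/d_i = 1/(1590) + 1/(1560) = 0.001270, so f = 787 mm.
Since f is positive, the lens is converging.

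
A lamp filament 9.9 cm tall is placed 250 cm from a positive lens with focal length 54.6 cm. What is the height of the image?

2.77 cm

1/d_i = 1/f − 1/d_o = 1/(54.60) − 1/(250) = 0.01432, so d_i = 69.86 cm.
m = −d_i/d_o = -0.2794.
|h_i| = |m|·h_o = 0.2794 × 9.9 = 2.77 cm. The image is real, inverted and reduced, on the far side of the lens.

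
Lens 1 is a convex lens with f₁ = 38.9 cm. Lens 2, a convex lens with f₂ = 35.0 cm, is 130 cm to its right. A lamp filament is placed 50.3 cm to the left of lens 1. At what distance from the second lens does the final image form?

19.0 cm

Lens 1: 1/d_i1 = 1/f₁ − 1/d_o1 = 1/(38.9) − 1/(50.3) = 0.005826, so d_i1 = 171.6 cm.
The intermediate image is 171.6 cm to the right of lens 1, which lies 41.60 cm to the right of lens 2 — a virtual object — so d_o2 = −41.60 cm.
Lens 2: 1/d_i2 = 1/f₂ − 1/d_o2 = 1/(35.0) − 1/(-41.60) = 0.05261, so d_i2 = 19.0 cm.
The final image is real, 19.0 cm to the right of lens 2 (overall magnification ≈ -1.6).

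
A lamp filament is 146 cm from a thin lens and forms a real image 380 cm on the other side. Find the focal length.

Real image ⇒ d_i = +380 cm.
1/f = 1/d_o + 1/d_i = 1/(146) + 1/(380) = 0.009481, so f = 105 cm.
Since f is positive, the thin lens is converging.

f = 105 cm (converging)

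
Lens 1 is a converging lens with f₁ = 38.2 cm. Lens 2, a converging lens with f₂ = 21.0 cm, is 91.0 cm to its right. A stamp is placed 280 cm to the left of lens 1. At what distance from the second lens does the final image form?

38.1 cm

Lens 1: 1/d_i1 = 1/f₁ − 1/d_o1 = 1/(38.2) − 1/(280) = 0.02261, so d_i1 = 44.23 cm.
The intermediate image is 44.23 cm to the right of lens 1, which is 91.0 − (44.23) = 46.77 cm to the left of lens 2, so d_o2 = +46.77 cm.
Lens 2: 1/d_i2 = 1/f₂ − 1/d_o2 = 1/(21.0) − 1/(46.77) = 0.02624, so d_i2 = 38.1 cm.
The final image is real, 38.1 cm to the right of lens 2 (overall magnification ≈ 0.13).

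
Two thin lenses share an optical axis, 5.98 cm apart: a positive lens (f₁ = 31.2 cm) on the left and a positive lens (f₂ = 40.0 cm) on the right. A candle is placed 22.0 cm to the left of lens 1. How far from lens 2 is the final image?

Lens 1: 1/d_i1 = 1/f₁ − 1/d_o1 = 1/(31.2) − 1/(22.0) = -0.01340, so d_i1 = -74.61 cm.
The intermediate image is 74.61 cm to the left of lens 1 (virtual), which is 5.98 − (-74.61) = 80.59 cm to the left of lens 2, so d_o2 = +80.59 cm.
Lens 2: 1/d_i2 = 1/f₂ − 1/d_o2 = 1/(40.0) − 1/(80.59) = 0.01259, so d_i2 = 79.4 cm.
The final image is real, 79.4 cm to the right of lens 2 (overall magnification ≈ -3.3).

79.4 cm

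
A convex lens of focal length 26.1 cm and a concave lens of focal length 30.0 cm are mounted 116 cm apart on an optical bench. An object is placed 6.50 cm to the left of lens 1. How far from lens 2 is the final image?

24.2 cm

Lens 1: 1/d_i1 = 1/f₁ − 1/d_o1 = 1/(26.1) − 1/(6.50) = -0.1155, so d_i1 = -8.656 cm.
The intermediate image is 8.656 cm to the left of lens 1 (virtual), which is 116 − (-8.656) = 124.7 cm to the left of lens 2, so d_o2 = +124.7 cm.
Lens 2 is diverging, so f₂ = −30.0 cm.
Lens 2: 1/d_i2 = 1/f₂ − 1/d_o2 = 1/(-30.0) − 1/(124.7) = -0.04135, so d_i2 = -24.2 cm.
The final image is virtual, 24.2 cm to the left of lens 2 (overall magnification ≈ 0.26).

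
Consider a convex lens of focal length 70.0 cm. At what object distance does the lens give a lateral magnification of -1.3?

124 cm

m = −d_i/d_o ⇒ d_i = −m·d_o.
1/f = 1/d_o + 1/d_i = 1/d_o − 1/(m·d_o) = (1 − 1/m)/d_o, so d_o = f(1 − 1/m) = (70.00)(1 − 1/(-1.3)) = 124 cm.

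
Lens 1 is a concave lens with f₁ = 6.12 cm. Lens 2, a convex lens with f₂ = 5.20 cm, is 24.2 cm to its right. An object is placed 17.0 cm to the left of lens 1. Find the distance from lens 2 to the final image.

6.35 cm

Lens 1 is diverging, so f₁ = −6.12 cm.
Lens 1: 1/d_i1 = 1/f₁ − 1/d_o1 = 1/(-6.12) − 1/(17.0) = -0.2222, so d_i1 = -4.500 cm.
The intermediate image is 4.500 cm to the left of lens 1 (virtual), which is 24.2 − (-4.500) = 28.70 cm to the left of lens 2, so d_o2 = +28.70 cm.
Lens 2: 1/d_i2 = 1/f₂ − 1/d_o2 = 1/(5.20) − 1/(28.70) = 0.1575, so d_i2 = 6.35 cm.
The final image is real, 6.35 cm to the right of lens 2 (overall magnification ≈ -0.059).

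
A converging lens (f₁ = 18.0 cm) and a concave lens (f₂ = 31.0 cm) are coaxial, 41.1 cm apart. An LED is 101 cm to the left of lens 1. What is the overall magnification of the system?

m = -0.134

Lens 1: 1/d_i1 = 1/(18.0) − 1/(101) = 0.04565, so d_i1 = 21.90 cm; m₁ = −d_i1/d_o1 = -0.2168.
d_o2 = 41.1 − (21.90) = 19.20 cm.
f₂ = −31.0 cm (diverging).
Lens 2: 1/d_i2 = 1/(-31.0) − 1/(19.20) = -0.08434, so d_i2 = -11.86 cm; m₂ = −d_i2/d_o2 = +0.6175.
m = m₁·m₂ = (-0.2168)(+0.6175) = -0.134.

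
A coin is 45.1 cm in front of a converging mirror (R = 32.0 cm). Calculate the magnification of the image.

f = R/2 = 32.0/2 = 16.00 cm.
1/d_i = 1/f − 1/d_o = 1/(16.00) − 1/(45.1) = 0.04033, so d_i = 24.80 cm.
m = −d_i/d_o = −(24.80)/(45.1) = -0.550.
The image is real, inverted and reduced, in front of the mirror.

m = -0.550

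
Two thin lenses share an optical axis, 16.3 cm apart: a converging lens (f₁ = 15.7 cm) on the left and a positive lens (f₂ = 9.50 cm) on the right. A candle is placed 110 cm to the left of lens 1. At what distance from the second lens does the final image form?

1.66 cm

Lens 1: 1/d_i1 = 1/f₁ − 1/d_o1 = 1/(15.7) − 1/(110) = 0.05460, so d_i1 = 18.31 cm.
The intermediate image is 18.31 cm to the right of lens 1, which lies 2.010 cm to the right of lens 2 — a virtual object — so d_o2 = −2.010 cm.
Lens 2: 1/d_i2 = 1/f₂ − 1/d_o2 = 1/(9.50) − 1/(-2.010) = 0.6028, so d_i2 = 1.66 cm.
The final image is real, 1.66 cm to the right of lens 2 (overall magnification ≈ -0.14).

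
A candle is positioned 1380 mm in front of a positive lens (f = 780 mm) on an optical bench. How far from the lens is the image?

Lens equation: 1/d_i = 1/f − 1/d_o = 1/(780.0) − 1/(1380) = 0.001282 − 0.0007246 = 0.0005574, so d_i = 1790 mm.
The image is real, inverted and enlarged, on the far side of the lens.

1790 mm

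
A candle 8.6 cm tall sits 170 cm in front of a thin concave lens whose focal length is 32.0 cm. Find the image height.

1.36 cm

For a concave lens, f = -32.0 cm.
1/d_i = 1/f − 1/d_o = 1/(-32.00) − 1/(170) = -0.03713, so d_i = -26.93 cm.
m = −d_i/d_o = +0.1584.
|h_i| = |m|·h_o = 0.1584 × 8.6 = 1.36 cm. The image is virtual, upright and reduced, on the same side as the object.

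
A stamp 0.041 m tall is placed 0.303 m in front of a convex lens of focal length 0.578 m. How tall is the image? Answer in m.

0.0862 m

1/d_i = 1/f − 1/d_o = 1/(0.5780) − 1/(0.303) = -1.570, so d_i = -0.6369 m.
m = −d_i/d_o = +2.102.
|h_i| = |m|·h_o = 2.102 × 0.041 = 0.0862 m. The image is virtual, upright and enlarged, on the same side as the object.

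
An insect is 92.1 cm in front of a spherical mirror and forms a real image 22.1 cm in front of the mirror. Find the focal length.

f = 17.8 cm (concave)

Real image ⇒ d_i = +22.1 cm.
1/f = 1/d_o + 1/d_i = 1/(92.1) + 1/(22.1) = 0.05611, so f = 17.8 cm.
Since f is positive, the spherical mirror is concave.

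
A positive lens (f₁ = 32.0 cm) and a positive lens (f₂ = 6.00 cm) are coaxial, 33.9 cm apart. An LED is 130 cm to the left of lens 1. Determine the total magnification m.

m = -0.135

Lens 1: 1/d_i1 = 1/(32.0) − 1/(130) = 0.02356, so d_i1 = 42.45 cm; m₁ = −d_i1/d_o1 = -0.3265.
d_o2 = 33.9 − (42.45) = -8.550 cm (virtual object).
Lens 2: 1/d_i2 = 1/(6.00) − 1/(-8.550) = 0.2836, so d_i2 = 3.526 cm; m₂ = −d_i2/d_o2 = +0.4124.
m = m₁·m₂ = (-0.3265)(+0.4124) = -0.135.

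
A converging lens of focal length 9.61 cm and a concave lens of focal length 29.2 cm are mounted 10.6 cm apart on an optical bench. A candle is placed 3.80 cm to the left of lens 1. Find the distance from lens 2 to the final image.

10.7 cm

Lens 1: 1/d_i1 = 1/f₁ − 1/d_o1 = 1/(9.61) − 1/(3.80) = -0.1591, so d_i1 = -6.285 cm.
The intermediate image is 6.285 cm to the left of lens 1 (virtual), which is 10.6 − (-6.285) = 16.88 cm to the left of lens 2, so d_o2 = +16.88 cm.
Lens 2 is diverging, so f₂ = −29.2 cm.
Lens 2: 1/d_i2 = 1/f₂ − 1/d_o2 = 1/(-29.2) − 1/(16.88) = -0.09349, so d_i2 = -10.7 cm.
The final image is virtual, 10.7 cm to the left of lens 2 (overall magnification ≈ 1.0).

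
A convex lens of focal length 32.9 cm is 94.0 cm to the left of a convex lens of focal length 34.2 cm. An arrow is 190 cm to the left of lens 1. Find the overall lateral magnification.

m = +0.358

Lens 1: 1/d_i1 = 1/(32.9) − 1/(190) = 0.02513, so d_i1 = 39.79 cm; m₁ = −d_i1/d_o1 = -0.2094.
d_o2 = 94.0 − (39.79) = 54.21 cm.
Lens 2: 1/d_i2 = 1/(34.2) − 1/(54.21) = 0.01079, so d_i2 = 92.65 cm; m₂ = −d_i2/d_o2 = -1.709.
m = m₁·m₂ = (-0.2094)(-1.709) = +0.358.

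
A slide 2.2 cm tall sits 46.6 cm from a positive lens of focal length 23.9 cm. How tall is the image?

2.32 cm

1/d_i = 1/f − 1/d_o = 1/(23.90) − 1/(46.6) = 0.02038, so d_i = 49.06 cm.
m = −d_i/d_o = -1.053.
|h_i| = |m|·h_o = 1.053 × 2.2 = 2.32 cm. The image is real, inverted and enlarged, on the far side of the lens.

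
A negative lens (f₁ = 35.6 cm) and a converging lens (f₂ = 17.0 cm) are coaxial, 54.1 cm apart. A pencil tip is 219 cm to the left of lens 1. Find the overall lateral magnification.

m = -0.0351

f₁ = −35.6 cm (diverging).
Lens 1: 1/d_i1 = 1/(-35.6) − 1/(219) = -0.03266, so d_i1 = -30.62 cm; m₁ = −d_i1/d_o1 = +0.1398.
d_o2 = 54.1 − (-30.62) = 84.72 cm.
Lens 2: 1/d_i2 = 1/(17.0) − 1/(84.72) = 0.04702, so d_i2 = 21.27 cm; m₂ = −d_i2/d_o2 = -0.2510.
m = m₁·m₂ = (+0.1398)(-0.2510) = -0.0351.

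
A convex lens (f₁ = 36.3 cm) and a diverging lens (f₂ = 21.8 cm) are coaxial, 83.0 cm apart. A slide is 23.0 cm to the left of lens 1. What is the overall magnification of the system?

m = +0.355

Lens 1: 1/d_i1 = 1/(36.3) − 1/(23.0) = -0.01593, so d_i1 = -62.77 cm; m₁ = −d_i1/d_o1 = +2.729.
d_o2 = 83.0 − (-62.77) = 145.8 cm.
f₂ = −21.8 cm (diverging).
Lens 2: 1/d_i2 = 1/(-21.8) − 1/(145.8) = -0.05273, so d_i2 = -18.96 cm; m₂ = −d_i2/d_o2 = +0.1301.
m = m₁·m₂ = (+2.729)(+0.1301) = +0.355.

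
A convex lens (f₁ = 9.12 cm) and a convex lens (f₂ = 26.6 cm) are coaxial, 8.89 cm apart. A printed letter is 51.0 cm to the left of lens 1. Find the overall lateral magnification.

m = -0.201

Lens 1: 1/d_i1 = 1/(9.12) − 1/(51.0) = 0.09004, so d_i1 = 11.11 cm; m₁ = −d_i1/d_o1 = -0.2178.
d_o2 = 8.89 − (11.11) = -2.220 cm (virtual object).
Lens 2: 1/d_i2 = 1/(26.6) − 1/(-2.220) = 0.4880, so d_i2 = 2.049 cm; m₂ = −d_i2/d_o2 = +0.9230.
m = m₁·m₂ = (-0.2178)(+0.9230) = -0.201.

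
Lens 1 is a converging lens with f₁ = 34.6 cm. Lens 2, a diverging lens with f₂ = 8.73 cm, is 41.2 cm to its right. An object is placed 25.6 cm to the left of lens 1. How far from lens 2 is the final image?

Lens 1: 1/d_i1 = 1/f₁ − 1/d_o1 = 1/(34.6) − 1/(25.6) = -0.01016, so d_i1 = -98.42 cm.
The intermediate image is 98.42 cm to the left of lens 1 (virtual), which is 41.2 − (-98.42) = 139.6 cm to the left of lens 2, so d_o2 = +139.6 cm.
Lens 2 is diverging, so f₂ = −8.73 cm.
Lens 2: 1/d_i2 = 1/f₂ − 1/d_o2 = 1/(-8.73) − 1/(139.6) = -0.1217, so d_i2 = -8.22 cm.
The final image is virtual, 8.22 cm to the left of lens 2 (overall magnification ≈ 0.23).

8.22 cm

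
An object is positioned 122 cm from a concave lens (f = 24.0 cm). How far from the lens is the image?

20.1 cm

For a concave lens, f = -24.0 cm.
Thin-lens equation: 1/v = 1/f − 1/u = 1/(-24.00) − 1/(122) = -0.04167 − 0.008197 = -0.04986, so v = -20.1 cm.
The image is virtual, upright and reduced, on the same side as the object.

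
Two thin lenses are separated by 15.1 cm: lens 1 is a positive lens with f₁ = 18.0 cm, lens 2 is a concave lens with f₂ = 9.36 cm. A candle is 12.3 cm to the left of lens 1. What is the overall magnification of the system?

m = +0.467

Lens 1: 1/d_i1 = 1/(18.0) − 1/(12.3) = -0.02575, so d_i1 = -38.84 cm; m₁ = −d_i1/d_o1 = +3.158.
d_o2 = 15.1 − (-38.84) = 53.94 cm.
f₂ = −9.36 cm (diverging).
Lens 2: 1/d_i2 = 1/(-9.36) − 1/(53.94) = -0.1254, so d_i2 = -7.976 cm; m₂ = −d_i2/d_o2 = +0.1479.
m = m₁·m₂ = (+3.158)(+0.1479) = +0.467.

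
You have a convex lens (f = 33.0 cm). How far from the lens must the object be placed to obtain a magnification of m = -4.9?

m = −d_i/d_o ⇒ d_i = −m·d_o.
1/f = 1/d_o + 1/d_i = 1/d_o − 1/(m·d_o) = (1 − 1/m)/d_o, so d_o = f(1 − 1/m) = (33.00)(1 − 1/(-4.9)) = 39.7 cm.

39.7 cm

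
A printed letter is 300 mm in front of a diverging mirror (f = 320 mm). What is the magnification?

m = +0.516

For a diverging mirror, f = -320 mm.
1/d_i = 1/f − 1/d_o = 1/(-320.0) − 1/(300) = -0.006458, so d_i = -154.8 mm.
m = −d_i/d_o = −(-154.8)/(300) = +0.516.
The image is virtual, upright and reduced, behind the mirror.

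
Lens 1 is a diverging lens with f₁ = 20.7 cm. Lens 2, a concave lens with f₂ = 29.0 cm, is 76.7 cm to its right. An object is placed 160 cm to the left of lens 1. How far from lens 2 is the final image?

Lens 1 is diverging, so f₁ = −20.7 cm.
Lens 1: 1/d_i1 = 1/f₁ − 1/d_o1 = 1/(-20.7) − 1/(160) = -0.05456, so d_i1 = -18.33 cm.
The intermediate image is 18.33 cm to the left of lens 1 (virtual), which is 76.7 − (-18.33) = 95.03 cm to the left of lens 2, so d_o2 = +95.03 cm.
Lens 2 is diverging, so f₂ = −29.0 cm.
Lens 2: 1/d_i2 = 1/f₂ − 1/d_o2 = 1/(-29.0) − 1/(95.03) = -0.04501, so d_i2 = -22.2 cm.
The final image is virtual, 22.2 cm to the left of lens 2 (overall magnification ≈ 0.027).

22.2 cm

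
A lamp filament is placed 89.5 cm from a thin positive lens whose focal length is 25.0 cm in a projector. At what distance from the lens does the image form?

34.7 cm

Thin-lens equation: 1/q = 1/f − 1/p = 1/(25.00) − 1/(89.5) = 0.04000 − 0.01117 = 0.02883, so q = 34.7 cm.
The image is real, inverted and reduced, on the far side of the lens.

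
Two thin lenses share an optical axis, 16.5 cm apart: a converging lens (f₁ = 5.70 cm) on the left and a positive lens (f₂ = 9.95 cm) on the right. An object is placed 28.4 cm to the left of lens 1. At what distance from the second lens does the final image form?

160 cm

Lens 1: 1/d_i1 = 1/f₁ − 1/d_o1 = 1/(5.70) − 1/(28.4) = 0.1402, so d_i1 = 7.131 cm.
The intermediate image is 7.131 cm to the right of lens 1, which is 16.5 − (7.131) = 9.369 cm to the left of lens 2, so d_o2 = +9.369 cm.
Lens 2: 1/d_i2 = 1/f₂ − 1/d_o2 = 1/(9.95) − 1/(9.369) = -0.006232, so d_i2 = -160 cm.
The final image is virtual, 160 cm to the left of lens 2 (overall magnification ≈ -4.3).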